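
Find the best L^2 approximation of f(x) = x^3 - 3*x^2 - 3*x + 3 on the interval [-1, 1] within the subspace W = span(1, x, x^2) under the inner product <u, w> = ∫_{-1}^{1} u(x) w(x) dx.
g(x) = -3*x^2 - 12*x/5 + 3

The best approximation g ∈ W is the orthogonal projection of f onto W. Writing g = a_0 + a_1 x + a_2 x^2, the coefficients solve the normal equations G · a = b where
  G_{ij} = <φ_i, φ_j> and b_i = <f, φ_i>, with φ_0 = 1, φ_1 = x, φ_2 = x^2.
G =
  [2, 0, 2/3]
  [0, 2/3, 0]
  [2/3, 0, 2/5],
b = (4, -8/5, 4/5).
Solving gives a_0 = 3, a_1 = -12/5, a_2 = -3, so
  g(x) = -3*x^2 - 12*x/5 + 3.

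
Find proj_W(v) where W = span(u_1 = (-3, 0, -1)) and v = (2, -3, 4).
proj_W(v) = (3, 0, 1)

Set up U = [u_1 | ... | u_1] ∈ R^(3×1). The projector onto W = col(U) is P = U (U^T U)^(-1) U^T.
Compute U^T U =
  [10],
and U^T v = (-10).
Solve U^T U · c = U^T v for the coefficients: c = (-1). The projection is proj_W(v) = U c.
Check: (v - proj_W(v)) · u_1 = 0  (should be 0).
Result: proj_W(v) = (3, 0, 1).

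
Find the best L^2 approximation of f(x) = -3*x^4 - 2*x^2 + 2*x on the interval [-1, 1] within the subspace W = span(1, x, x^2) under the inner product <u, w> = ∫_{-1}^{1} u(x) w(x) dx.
g(x) = -32*x^2/7 + 2*x + 9/35

The best approximation g ∈ W is the orthogonal projection of f onto W. Writing g = a_0 + a_1 x + a_2 x^2, the coefficients solve the normal equations G · a = b where
  G_{ij} = <φ_i, φ_j> and b_i = <f, φ_i>, with φ_0 = 1, φ_1 = x, φ_2 = x^2.
G =
  [2, 0, 2/3]
  [0, 2/3, 0]
  [2/3, 0, 2/5],
b = (-38/15, 4/3, -58/35).
Solving gives a_0 = 9/35, a_1 = 2, a_2 = -32/7, so
  g(x) = -32*x^2/7 + 2*x + 9/35.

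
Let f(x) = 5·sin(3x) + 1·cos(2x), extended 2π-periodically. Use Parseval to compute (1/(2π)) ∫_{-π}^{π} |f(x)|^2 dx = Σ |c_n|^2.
Σ |c_n|^2 = 13

Expand |f|^2 and use orthogonality of {sin(nx), cos(mx)} on [-π, π]:
  ∫_{-π}^{π} sin(nx)^2 dx = π, ∫ cos(mx)^2 dx = π, and cross terms integrate to 0.
So ∫_{-π}^{π} f(x)^2 dx = 5^2 · π + 1^2 · π = (25 + 1)π.
Divide by 2π: (25 + 1)/2 = 13.
By Parseval, this equals Σ |c_n|^2.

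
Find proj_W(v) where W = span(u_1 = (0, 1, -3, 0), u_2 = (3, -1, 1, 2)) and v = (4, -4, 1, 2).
proj_W(v) = (273/67, -203/134, 245/134, 182/67)

Set up U = [u_1 | ... | u_2] ∈ R^(4×2). The projector onto W = col(U) is P = U (U^T U)^(-1) U^T.
Compute U^T U =
  [10, -4]
  [-4, 15],
and U^T v = (-7, 21).
Solve U^T U · c = U^T v for the coefficients: c = (-21/134, 91/67). The projection is proj_W(v) = U c.
Check: (v - proj_W(v)) · u_1 = 0  (should be 0).
Check: (v - proj_W(v)) · u_2 = 0  (should be 0).
Result: proj_W(v) = (273/67, -203/134, 245/134, 182/67).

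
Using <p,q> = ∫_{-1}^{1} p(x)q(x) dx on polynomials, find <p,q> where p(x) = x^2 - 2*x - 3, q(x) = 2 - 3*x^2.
<p,q> = -88/15

Expand the product: p(x)·q(x) = -3*x^4 + 6*x^3 + 11*x^2 - 4*x - 6.
∫_{-1}^{1} of each monomial x^k gives [2/(k+1) if k even, 0 if k odd]. Integrating term-by-term (or equivalently evaluating the antiderivative F(x) = -3*x^5/5 + 3*x^4/2 + 11*x^3/3 - 2*x^2 - 6*x at the endpoints):
  F(1) − F(−1) = -103/30 − (73/30) = -88/15.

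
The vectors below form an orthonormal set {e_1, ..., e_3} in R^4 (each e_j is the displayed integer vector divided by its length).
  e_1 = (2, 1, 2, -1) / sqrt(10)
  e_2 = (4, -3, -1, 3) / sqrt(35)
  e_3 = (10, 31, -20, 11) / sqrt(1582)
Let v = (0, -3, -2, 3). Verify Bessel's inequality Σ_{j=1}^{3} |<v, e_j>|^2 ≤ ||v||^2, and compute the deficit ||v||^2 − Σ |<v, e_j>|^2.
Σ |<v, e_j>|^2 = 2450/113; ||v||^2 = 22; deficit = 36/113

Write each e_j = u_j / sqrt(<u_j, u_j>) where u_j is the displayed integer vector. Then <v, e_j> = <v, u_j> / sqrt(<u_j, u_j>), so |<v, e_j>|^2 = <v, u_j>^2 / <u_j, u_j>.
Coefficients: <v, e_1> = -10/sqrt(10), <v, e_2> = 20/sqrt(35), <v, e_3> = -20/sqrt(1582).
Square and sum: Σ |<v, e_j>|^2 = 2450/113.
Compute ||v||^2 = v·v = 22.
Deficit = 22 − 2450/113 = 36/113 ≥ 0, confirming Bessel's inequality. (The deficit equals ||v − Σ <v,e_j> e_j||^2, the squared distance from v to span{e_j}.)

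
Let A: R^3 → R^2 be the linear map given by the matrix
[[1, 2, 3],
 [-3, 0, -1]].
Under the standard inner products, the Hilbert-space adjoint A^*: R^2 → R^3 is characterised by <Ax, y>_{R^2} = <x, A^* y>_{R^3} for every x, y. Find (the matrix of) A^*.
A^* = A^T =
[[1, -3],
 [2, 0],
 [3, -1]]

For real matrices with standard dot products, the defining identity <Ax, y> = <x, A^* y> gives (Ax)^T y = x^T (A^*) y, i.e. x^T A^T y = x^T (A^*) y. Since this holds for all x, y, we must have A^* = A^T. Therefore
A^* =
[[1, -3],
 [2, 0],
 [3, -1]].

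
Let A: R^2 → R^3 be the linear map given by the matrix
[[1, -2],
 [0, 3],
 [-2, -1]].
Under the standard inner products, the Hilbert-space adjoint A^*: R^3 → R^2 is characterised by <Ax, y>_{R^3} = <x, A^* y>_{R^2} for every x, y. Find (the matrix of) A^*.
A^* = A^T =
[[1, 0, -2],
 [-2, 3, -1]]

For real matrices with standard dot products, the defining identity <Ax, y> = <x, A^* y> gives (Ax)^T y = x^T (A^*) y, i.e. x^T A^T y = x^T (A^*) y. Since this holds for all x, y, we must have A^* = A^T. Therefore
A^* =
[[1, 0, -2],
 [-2, 3, -1]].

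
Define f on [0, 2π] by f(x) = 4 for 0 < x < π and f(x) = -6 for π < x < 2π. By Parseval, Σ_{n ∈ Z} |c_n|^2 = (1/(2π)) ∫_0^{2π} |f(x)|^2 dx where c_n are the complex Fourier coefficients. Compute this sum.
Σ |c_n|^2 = 26

Parseval equates the L^2 energy of f (normalised by 1/(2π)) with the ℓ^2 sum of its Fourier coefficients: (1/(2π)) ∫_0^{2π} |f|^2 = Σ |c_n|^2.
Compute the left side: (1/(2π)) [∫_0^π 4^2 dx + ∫_π^{2π} (-6)^2 dx] = (1/(2π)) · (16π + 36π) = (16 + 36)/2 = 26.
So Σ_{n ∈ Z} |c_n|^2 = 26.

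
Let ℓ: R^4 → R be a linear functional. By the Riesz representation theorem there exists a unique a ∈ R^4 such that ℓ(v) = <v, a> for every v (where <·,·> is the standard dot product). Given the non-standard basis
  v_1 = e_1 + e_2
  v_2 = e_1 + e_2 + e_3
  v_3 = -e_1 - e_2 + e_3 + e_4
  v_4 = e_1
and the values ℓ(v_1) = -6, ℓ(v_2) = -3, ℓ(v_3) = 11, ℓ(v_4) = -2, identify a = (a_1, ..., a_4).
a = (-2, -4, 3, 2)

Write a = (a_1, ..., a_4) in the standard basis. For each basis vector v_i, ℓ(v_i) = <v_i, a> is a linear equation in the a_j's. Collect the n equations into a matrix system V a = ℓ, where row i of V is v_i (expressed in the standard basis). Since V is invertible (lower-triangular with 1s on the diagonal, up to permutation), solve by back-substitution:
  V =
[[1, 1, 0, 0],
 [1, 1, 1, 0],
 [-1, -1, 1, 1],
 [1, 0, 0, 0]]
  V a = (-6, -3, 11, -2)
Solving gives a = (-2, -4, 3, 2).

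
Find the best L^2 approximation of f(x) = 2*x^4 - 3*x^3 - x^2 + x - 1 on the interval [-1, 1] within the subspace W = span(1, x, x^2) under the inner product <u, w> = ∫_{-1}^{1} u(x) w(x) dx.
g(x) = 5*x^2/7 - 4*x/5 - 41/35

The best approximation g ∈ W is the orthogonal projection of f onto W. Writing g = a_0 + a_1 x + a_2 x^2, the coefficients solve the normal equations G · a = b where
  G_{ij} = <φ_i, φ_j> and b_i = <f, φ_i>, with φ_0 = 1, φ_1 = x, φ_2 = x^2.
G =
  [2, 0, 2/3]
  [0, 2/3, 0]
  [2/3, 0, 2/5],
b = (-28/15, -8/15, -52/105).
Solving gives a_0 = -41/35, a_1 = -4/5, a_2 = 5/7, so
  g(x) = 5*x^2/7 - 4*x/5 - 41/35.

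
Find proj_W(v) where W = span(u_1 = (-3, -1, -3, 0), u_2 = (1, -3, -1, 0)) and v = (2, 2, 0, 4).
proj_W(v) = (22/25, 29/25, 7/5, 0)

Set up U = [u_1 | ... | u_2] ∈ R^(4×2). The projector onto W = col(U) is P = U (U^T U)^(-1) U^T.
Compute U^T U =
  [19, 3]
  [3, 11],
and U^T v = (-8, -4).
Solve U^T U · c = U^T v for the coefficients: c = (-19/50, -13/50). The projection is proj_W(v) = U c.
Check: (v - proj_W(v)) · u_1 = 0  (should be 0).
Check: (v - proj_W(v)) · u_2 = 0  (should be 0).
Result: proj_W(v) = (22/25, 29/25, 7/5, 0).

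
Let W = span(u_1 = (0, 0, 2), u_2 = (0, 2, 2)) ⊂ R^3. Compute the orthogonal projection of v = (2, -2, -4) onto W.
proj_W(v) = (0, -2, -4)

Set up U = [u_1 | ... | u_2] ∈ R^(3×2). The projector onto W = col(U) is P = U (U^T U)^(-1) U^T.
Compute U^T U =
  [4, 4]
  [4, 8],
and U^T v = (-8, -12).
Solve U^T U · c = U^T v for the coefficients: c = (-1, -1). The projection is proj_W(v) = U c.
Check: (v - proj_W(v)) · u_1 = 0  (should be 0).
Check: (v - proj_W(v)) · u_2 = 0  (should be 0).
Result: proj_W(v) = (0, -2, -4).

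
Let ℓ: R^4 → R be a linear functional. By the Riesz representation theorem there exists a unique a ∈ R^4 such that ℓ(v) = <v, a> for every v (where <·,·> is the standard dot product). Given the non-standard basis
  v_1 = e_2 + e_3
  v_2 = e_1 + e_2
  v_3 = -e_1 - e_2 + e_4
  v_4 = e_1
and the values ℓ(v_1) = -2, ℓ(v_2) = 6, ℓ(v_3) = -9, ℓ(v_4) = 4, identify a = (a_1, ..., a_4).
a = (4, 2, -4, -3)

Write a = (a_1, ..., a_4) in the standard basis. For each basis vector v_i, ℓ(v_i) = <v_i, a> is a linear equation in the a_j's. Collect the n equations into a matrix system V a = ℓ, where row i of V is v_i (expressed in the standard basis). Since V is invertible (lower-triangular with 1s on the diagonal, up to permutation), solve by back-substitution:
  V =
[[0, 1, 1, 0],
 [1, 1, 0, 0],
 [-1, -1, 0, 1],
 [1, 0, 0, 0]]
  V a = (-2, 6, -9, 4)
Solving gives a = (4, 2, -4, -3).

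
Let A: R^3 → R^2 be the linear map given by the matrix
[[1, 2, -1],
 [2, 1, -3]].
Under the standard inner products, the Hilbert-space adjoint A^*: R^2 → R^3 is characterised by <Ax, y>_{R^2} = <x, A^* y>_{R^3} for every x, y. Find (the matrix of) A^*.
A^* = A^T =
[[1, 2],
 [2, 1],
 [-1, -3]]

For real matrices with standard dot products, the defining identity <Ax, y> = <x, A^* y> gives (Ax)^T y = x^T (A^*) y, i.e. x^T A^T y = x^T (A^*) y. Since this holds for all x, y, we must have A^* = A^T. Therefore
A^* =
[[1, 2],
 [2, 1],
 [-1, -3]].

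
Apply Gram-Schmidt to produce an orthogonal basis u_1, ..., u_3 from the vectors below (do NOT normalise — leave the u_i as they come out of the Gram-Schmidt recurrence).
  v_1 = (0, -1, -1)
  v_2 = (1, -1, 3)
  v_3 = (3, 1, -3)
Orthogonal basis:
  u_1 = (0, -1, -1)
  u_2 = (1, -2, 2)
  u_3 = (32/9, 8/9, -8/9)

Apply the Gram-Schmidt recurrence
  u_1 = v_1
  u_i = v_i − Σ_{j<i} ((v_i · u_j) / (u_j · u_j)) · u_j.

Step by step this gives:
  u_1 = (0, -1, -1)
  u_2 = (1, -2, 2)
  u_3 = (32/9, 8/9, -8/9)

Orthogonality check:
  u_2 · u_1 = 0 (should be 0)
  u_3 · u_1 = 0 (should be 0)
  u_3 · u_2 = 0 (should be 0)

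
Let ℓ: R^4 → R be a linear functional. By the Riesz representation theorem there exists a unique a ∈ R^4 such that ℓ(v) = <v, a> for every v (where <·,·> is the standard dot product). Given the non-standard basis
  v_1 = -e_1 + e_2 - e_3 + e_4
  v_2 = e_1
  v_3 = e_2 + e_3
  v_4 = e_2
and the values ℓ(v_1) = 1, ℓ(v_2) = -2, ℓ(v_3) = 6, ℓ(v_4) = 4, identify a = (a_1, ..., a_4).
a = (-2, 4, 2, -3)

Write a = (a_1, ..., a_4) in the standard basis. For each basis vector v_i, ℓ(v_i) = <v_i, a> is a linear equation in the a_j's. Collect the n equations into a matrix system V a = ℓ, where row i of V is v_i (expressed in the standard basis). Since V is invertible (lower-triangular with 1s on the diagonal, up to permutation), solve by back-substitution:
  V =
[[-1, 1, -1, 1],
 [1, 0, 0, 0],
 [0, 1, 1, 0],
 [0, 1, 0, 0]]
  V a = (1, -2, 6, 4)
Solving gives a = (-2, 4, 2, -3).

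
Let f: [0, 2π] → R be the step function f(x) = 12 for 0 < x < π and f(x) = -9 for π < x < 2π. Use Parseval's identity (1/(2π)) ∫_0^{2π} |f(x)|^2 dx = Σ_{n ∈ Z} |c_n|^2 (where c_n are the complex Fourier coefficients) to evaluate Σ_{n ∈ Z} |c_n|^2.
Σ |c_n|^2 = 225/2

Parseval equates the L^2 energy of f (normalised by 1/(2π)) with the ℓ^2 sum of its Fourier coefficients: (1/(2π)) ∫_0^{2π} |f|^2 = Σ |c_n|^2.
Compute the left side: (1/(2π)) [∫_0^π 12^2 dx + ∫_π^{2π} (-9)^2 dx] = (1/(2π)) · (144π + 81π) = (144 + 81)/2 = 225/2.
So Σ_{n ∈ Z} |c_n|^2 = 225/2.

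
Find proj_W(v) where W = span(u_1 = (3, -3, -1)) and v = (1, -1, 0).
proj_W(v) = (18/19, -18/19, -6/19)

Set up U = [u_1 | ... | u_1] ∈ R^(3×1). The projector onto W = col(U) is P = U (U^T U)^(-1) U^T.
Compute U^T U =
  [19],
and U^T v = (6).
Solve U^T U · c = U^T v for the coefficients: c = (6/19). The projection is proj_W(v) = U c.
Check: (v - proj_W(v)) · u_1 = 0  (should be 0).
Result: proj_W(v) = (18/19, -18/19, -6/19).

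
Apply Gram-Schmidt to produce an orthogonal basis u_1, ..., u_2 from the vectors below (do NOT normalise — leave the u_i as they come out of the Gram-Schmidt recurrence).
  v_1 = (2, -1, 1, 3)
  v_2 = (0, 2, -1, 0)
Orthogonal basis:
  u_1 = (2, -1, 1, 3)
  u_2 = (2/5, 9/5, -4/5, 3/5)

Apply the Gram-Schmidt recurrence
  u_1 = v_1
  u_i = v_i − Σ_{j<i} ((v_i · u_j) / (u_j · u_j)) · u_j.

Step by step this gives:
  u_1 = (2, -1, 1, 3)
  u_2 = (2/5, 9/5, -4/5, 3/5)

Orthogonality check:
  u_2 · u_1 = 0 (should be 0)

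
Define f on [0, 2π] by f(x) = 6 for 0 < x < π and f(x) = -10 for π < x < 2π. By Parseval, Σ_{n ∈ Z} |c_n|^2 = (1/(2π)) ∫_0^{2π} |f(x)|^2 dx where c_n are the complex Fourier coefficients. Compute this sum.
Σ |c_n|^2 = 68

Parseval equates the L^2 energy of f (normalised by 1/(2π)) with the ℓ^2 sum of its Fourier coefficients: (1/(2π)) ∫_0^{2π} |f|^2 = Σ |c_n|^2.
Compute the left side: (1/(2π)) [∫_0^π 6^2 dx + ∫_π^{2π} (-10)^2 dx] = (1/(2π)) · (36π + 100π) = (36 + 100)/2 = 68.
So Σ_{n ∈ Z} |c_n|^2 = 68.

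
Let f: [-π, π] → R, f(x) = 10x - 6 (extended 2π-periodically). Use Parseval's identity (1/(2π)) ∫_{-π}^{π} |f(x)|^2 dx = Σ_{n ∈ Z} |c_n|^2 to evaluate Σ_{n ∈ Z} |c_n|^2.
Σ |c_n|^2 = 100π^2/3 + 36

Expand and integrate term by term over [-π, π]:
  ∫ (10x)^2 dx = 100·(2π^3/3); ∫ 2·10·(-6)·x dx = 0 (odd integrand); ∫ (-6)^2 dx = 36·2π.
So (1/(2π)) ∫_{-π}^{π} (10x - 6)^2 dx = 100π^2/3 + 36 = 100π^2/3 + 36.
Parseval ⇒ Σ |c_n|^2 = 100π^2/3 + 36.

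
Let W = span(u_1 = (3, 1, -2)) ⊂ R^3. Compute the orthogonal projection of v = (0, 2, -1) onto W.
proj_W(v) = (6/7, 2/7, -4/7)

Set up U = [u_1 | ... | u_1] ∈ R^(3×1). The projector onto W = col(U) is P = U (U^T U)^(-1) U^T.
Compute U^T U =
  [14],
and U^T v = (4).
Solve U^T U · c = U^T v for the coefficients: c = (2/7). The projection is proj_W(v) = U c.
Check: (v - proj_W(v)) · u_1 = 0  (should be 0).
Result: proj_W(v) = (6/7, 2/7, -4/7).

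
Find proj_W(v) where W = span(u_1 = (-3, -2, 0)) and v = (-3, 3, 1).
proj_W(v) = (-9/13, -6/13, 0)

Set up U = [u_1 | ... | u_1] ∈ R^(3×1). The projector onto W = col(U) is P = U (U^T U)^(-1) U^T.
Compute U^T U =
  [13],
and U^T v = (3).
Solve U^T U · c = U^T v for the coefficients: c = (3/13). The projection is proj_W(v) = U c.
Check: (v - proj_W(v)) · u_1 = 0  (should be 0).
Result: proj_W(v) = (-9/13, -6/13, 0).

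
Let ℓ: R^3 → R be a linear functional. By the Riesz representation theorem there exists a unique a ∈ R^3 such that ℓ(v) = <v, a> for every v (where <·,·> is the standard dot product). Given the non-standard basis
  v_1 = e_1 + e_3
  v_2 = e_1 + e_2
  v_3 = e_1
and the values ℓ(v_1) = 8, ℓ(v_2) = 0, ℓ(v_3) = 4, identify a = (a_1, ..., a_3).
a = (4, -4, 4)

Write a = (a_1, ..., a_3) in the standard basis. For each basis vector v_i, ℓ(v_i) = <v_i, a> is a linear equation in the a_j's. Collect the n equations into a matrix system V a = ℓ, where row i of V is v_i (expressed in the standard basis). Since V is invertible (lower-triangular with 1s on the diagonal, up to permutation), solve by back-substitution:
  V =
[[1, 0, 1],
 [1, 1, 0],
 [1, 0, 0]]
  V a = (8, 0, 4)
Solving gives a = (4, -4, 4).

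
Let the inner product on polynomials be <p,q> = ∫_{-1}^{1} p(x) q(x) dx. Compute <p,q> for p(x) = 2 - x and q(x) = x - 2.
<p,q> = -26/3

Expand the product: p(x)·q(x) = -x^2 + 4*x - 4.
∫_{-1}^{1} of each monomial x^k gives [2/(k+1) if k even, 0 if k odd]. Integrating term-by-term (or equivalently evaluating the antiderivative F(x) = -x^3/3 + 2*x^2 - 4*x at the endpoints):
  F(1) − F(−1) = -7/3 − (19/3) = -26/3.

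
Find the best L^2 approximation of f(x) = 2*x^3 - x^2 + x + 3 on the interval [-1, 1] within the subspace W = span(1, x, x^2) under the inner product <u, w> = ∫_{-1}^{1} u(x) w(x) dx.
g(x) = -x^2 + 11*x/5 + 3

The best approximation g ∈ W is the orthogonal projection of f onto W. Writing g = a_0 + a_1 x + a_2 x^2, the coefficients solve the normal equations G · a = b where
  G_{ij} = <φ_i, φ_j> and b_i = <f, φ_i>, with φ_0 = 1, φ_1 = x, φ_2 = x^2.
G =
  [2, 0, 2/3]
  [0, 2/3, 0]
  [2/3, 0, 2/5],
b = (16/3, 22/15, 8/5).
Solving gives a_0 = 3, a_1 = 11/5, a_2 = -1, so
  g(x) = -x^2 + 11*x/5 + 3.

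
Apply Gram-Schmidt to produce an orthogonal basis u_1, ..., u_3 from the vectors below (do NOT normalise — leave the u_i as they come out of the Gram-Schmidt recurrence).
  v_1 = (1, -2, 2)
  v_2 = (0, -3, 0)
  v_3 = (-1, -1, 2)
Orthogonal basis:
  u_1 = (1, -2, 2)
  u_2 = (-2/3, -5/3, -4/3)
  u_3 = (-8/5, 0, 4/5)

Apply the Gram-Schmidt recurrence
  u_1 = v_1
  u_i = v_i − Σ_{j<i} ((v_i · u_j) / (u_j · u_j)) · u_j.

Step by step this gives:
  u_1 = (1, -2, 2)
  u_2 = (-2/3, -5/3, -4/3)
  u_3 = (-8/5, 0, 4/5)

Orthogonality check:
  u_2 · u_1 = 0 (should be 0)
  u_3 · u_1 = 0 (should be 0)
  u_3 · u_2 = 0 (should be 0)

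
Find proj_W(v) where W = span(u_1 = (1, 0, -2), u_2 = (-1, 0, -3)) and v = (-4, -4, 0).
proj_W(v) = (-4, 0, 0)

Set up U = [u_1 | ... | u_2] ∈ R^(3×2). The projector onto W = col(U) is P = U (U^T U)^(-1) U^T.
Compute U^T U =
  [5, 5]
  [5, 10],
and U^T v = (-4, 4).
Solve U^T U · c = U^T v for the coefficients: c = (-12/5, 8/5). The projection is proj_W(v) = U c.
Check: (v - proj_W(v)) · u_1 = 0  (should be 0).
Check: (v - proj_W(v)) · u_2 = 0  (should be 0).
Result: proj_W(v) = (-4, 0, 0).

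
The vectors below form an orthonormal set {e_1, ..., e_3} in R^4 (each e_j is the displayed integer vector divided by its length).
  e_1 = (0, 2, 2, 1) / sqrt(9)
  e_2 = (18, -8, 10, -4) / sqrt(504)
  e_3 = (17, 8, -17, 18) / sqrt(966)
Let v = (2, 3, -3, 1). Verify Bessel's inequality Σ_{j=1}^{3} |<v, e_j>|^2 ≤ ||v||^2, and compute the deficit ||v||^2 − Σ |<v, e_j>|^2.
Σ |<v, e_j>|^2 = 1226/69; ||v||^2 = 23; deficit = 361/69

Write each e_j = u_j / sqrt(<u_j, u_j>) where u_j is the displayed integer vector. Then <v, e_j> = <v, u_j> / sqrt(<u_j, u_j>), so |<v, e_j>|^2 = <v, u_j>^2 / <u_j, u_j>.
Coefficients: <v, e_1> = 1/sqrt(9), <v, e_2> = -22/sqrt(504), <v, e_3> = 127/sqrt(966).
Square and sum: Σ |<v, e_j>|^2 = 1226/69.
Compute ||v||^2 = v·v = 23.
Deficit = 23 − 1226/69 = 361/69 ≥ 0, confirming Bessel's inequality. (The deficit equals ||v − Σ <v,e_j> e_j||^2, the squared distance from v to span{e_j}.)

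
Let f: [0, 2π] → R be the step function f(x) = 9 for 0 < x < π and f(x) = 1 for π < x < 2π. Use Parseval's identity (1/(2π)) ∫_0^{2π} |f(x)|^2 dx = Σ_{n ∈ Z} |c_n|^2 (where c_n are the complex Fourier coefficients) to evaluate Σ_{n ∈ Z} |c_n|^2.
Σ |c_n|^2 = 41

Parseval equates the L^2 energy of f (normalised by 1/(2π)) with the ℓ^2 sum of its Fourier coefficients: (1/(2π)) ∫_0^{2π} |f|^2 = Σ |c_n|^2.
Compute the left side: (1/(2π)) [∫_0^π 9^2 dx + ∫_π^{2π} 1^2 dx] = (1/(2π)) · (81π + 1π) = (81 + 1)/2 = 41.
So Σ_{n ∈ Z} |c_n|^2 = 41.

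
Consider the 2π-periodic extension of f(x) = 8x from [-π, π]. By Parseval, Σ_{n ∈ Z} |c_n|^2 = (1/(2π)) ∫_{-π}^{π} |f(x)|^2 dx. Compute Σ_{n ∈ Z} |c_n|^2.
Σ |c_n|^2 = 64π^2/3

Expand and integrate term by term over [-π, π]:
  ∫ (8x)^2 dx = 64·(2π^3/3); ∫ 2·8·(0)·x dx = 0 (odd integrand); ∫ 0^2 dx = 0·2π.
So (1/(2π)) ∫_{-π}^{π} (8x)^2 dx = 64π^2/3 + 0 = 64π^2/3.
Parseval ⇒ Σ |c_n|^2 = 64π^2/3.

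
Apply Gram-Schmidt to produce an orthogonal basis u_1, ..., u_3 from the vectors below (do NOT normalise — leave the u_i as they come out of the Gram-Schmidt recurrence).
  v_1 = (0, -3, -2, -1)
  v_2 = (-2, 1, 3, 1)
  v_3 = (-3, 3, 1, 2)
Orthogonal basis:
  u_1 = (0, -3, -2, -1)
  u_2 = (-2, -8/7, 11/7, 2/7)
  u_3 = (-9/5, 9/10, -9/5, 9/10)

Apply the Gram-Schmidt recurrence
  u_1 = v_1
  u_i = v_i − Σ_{j<i} ((v_i · u_j) / (u_j · u_j)) · u_j.

Step by step this gives:
  u_1 = (0, -3, -2, -1)
  u_2 = (-2, -8/7, 11/7, 2/7)
  u_3 = (-9/5, 9/10, -9/5, 9/10)

Orthogonality check:
  u_2 · u_1 = 0 (should be 0)
  u_3 · u_1 = 0 (should be 0)
  u_3 · u_2 = 0 (should be 0)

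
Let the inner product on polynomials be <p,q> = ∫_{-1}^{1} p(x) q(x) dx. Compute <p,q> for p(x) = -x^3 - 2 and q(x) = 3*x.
<p,q> = -6/5

Expand the product: p(x)·q(x) = -3*x^4 - 6*x.
∫_{-1}^{1} of each monomial x^k gives [2/(k+1) if k even, 0 if k odd]. Integrating term-by-term (or equivalently evaluating the antiderivative F(x) = -3*x^5/5 - 3*x^2 at the endpoints):
  F(1) − F(−1) = -18/5 − (-12/5) = -6/5.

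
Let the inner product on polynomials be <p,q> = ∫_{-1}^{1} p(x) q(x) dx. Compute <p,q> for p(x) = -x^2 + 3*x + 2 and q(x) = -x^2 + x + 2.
<p,q> = 116/15

Expand the product: p(x)·q(x) = x^4 - 4*x^3 - x^2 + 8*x + 4.
∫_{-1}^{1} of each monomial x^k gives [2/(k+1) if k even, 0 if k odd]. Integrating term-by-term (or equivalently evaluating the antiderivative F(x) = x^5/5 - x^4 - x^3/3 + 4*x^2 + 4*x at the endpoints):
  F(1) − F(−1) = 103/15 − (-13/15) = 116/15.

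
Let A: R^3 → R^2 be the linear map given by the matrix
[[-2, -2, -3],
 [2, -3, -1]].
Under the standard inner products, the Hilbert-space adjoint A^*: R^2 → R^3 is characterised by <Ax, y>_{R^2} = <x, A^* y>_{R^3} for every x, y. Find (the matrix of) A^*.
A^* = A^T =
[[-2, 2],
 [-2, -3],
 [-3, -1]]

For real matrices with standard dot products, the defining identity <Ax, y> = <x, A^* y> gives (Ax)^T y = x^T (A^*) y, i.e. x^T A^T y = x^T (A^*) y. Since this holds for all x, y, we must have A^* = A^T. Therefore
A^* =
[[-2, 2],
 [-2, -3],
 [-3, -1]].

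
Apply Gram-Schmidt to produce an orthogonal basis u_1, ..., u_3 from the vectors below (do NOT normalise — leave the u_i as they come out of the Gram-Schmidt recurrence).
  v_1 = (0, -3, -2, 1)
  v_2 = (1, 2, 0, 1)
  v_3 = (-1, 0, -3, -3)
Orthogonal basis:
  u_1 = (0, -3, -2, 1)
  u_2 = (1, 13/14, -5/7, 19/14)
  u_3 = (-18/59, 76/59, -181/59, -134/59)

Apply the Gram-Schmidt recurrence
  u_1 = v_1
  u_i = v_i − Σ_{j<i} ((v_i · u_j) / (u_j · u_j)) · u_j.

Step by step this gives:
  u_1 = (0, -3, -2, 1)
  u_2 = (1, 13/14, -5/7, 19/14)
  u_3 = (-18/59, 76/59, -181/59, -134/59)

Orthogonality check:
  u_2 · u_1 = 0 (should be 0)
  u_3 · u_1 = 0 (should be 0)
  u_3 · u_2 = 0 (should be 0)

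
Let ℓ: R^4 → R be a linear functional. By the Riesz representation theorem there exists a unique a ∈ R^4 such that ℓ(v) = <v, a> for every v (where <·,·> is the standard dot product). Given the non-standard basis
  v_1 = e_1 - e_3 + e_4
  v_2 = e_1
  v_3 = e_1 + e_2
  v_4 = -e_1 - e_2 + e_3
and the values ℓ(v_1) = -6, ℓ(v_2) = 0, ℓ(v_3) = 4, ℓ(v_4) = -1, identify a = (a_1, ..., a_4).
a = (0, 4, 3, -3)

Write a = (a_1, ..., a_4) in the standard basis. For each basis vector v_i, ℓ(v_i) = <v_i, a> is a linear equation in the a_j's. Collect the n equations into a matrix system V a = ℓ, where row i of V is v_i (expressed in the standard basis). Since V is invertible (lower-triangular with 1s on the diagonal, up to permutation), solve by back-substitution:
  V =
[[1, 0, -1, 1],
 [1, 0, 0, 0],
 [1, 1, 0, 0],
 [-1, -1, 1, 0]]
  V a = (-6, 0, 4, -1)
Solving gives a = (0, 4, 3, -3).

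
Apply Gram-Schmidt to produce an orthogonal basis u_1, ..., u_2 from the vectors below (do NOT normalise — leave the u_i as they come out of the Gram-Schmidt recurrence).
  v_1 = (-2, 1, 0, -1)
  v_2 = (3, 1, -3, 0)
Orthogonal basis:
  u_1 = (-2, 1, 0, -1)
  u_2 = (4/3, 11/6, -3, -5/6)

Apply the Gram-Schmidt recurrence
  u_1 = v_1
  u_i = v_i − Σ_{j<i} ((v_i · u_j) / (u_j · u_j)) · u_j.

Step by step this gives:
  u_1 = (-2, 1, 0, -1)
  u_2 = (4/3, 11/6, -3, -5/6)

Orthogonality check:
  u_2 · u_1 = 0 (should be 0)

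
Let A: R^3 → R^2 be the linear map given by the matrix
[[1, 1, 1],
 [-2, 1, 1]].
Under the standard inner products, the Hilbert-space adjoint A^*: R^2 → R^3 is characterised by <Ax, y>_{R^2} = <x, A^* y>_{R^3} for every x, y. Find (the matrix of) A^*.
A^* = A^T =
[[1, -2],
 [1, 1],
 [1, 1]]

For real matrices with standard dot products, the defining identity <Ax, y> = <x, A^* y> gives (Ax)^T y = x^T (A^*) y, i.e. x^T A^T y = x^T (A^*) y. Since this holds for all x, y, we must have A^* = A^T. Therefore
A^* =
[[1, -2],
 [1, 1],
 [1, 1]].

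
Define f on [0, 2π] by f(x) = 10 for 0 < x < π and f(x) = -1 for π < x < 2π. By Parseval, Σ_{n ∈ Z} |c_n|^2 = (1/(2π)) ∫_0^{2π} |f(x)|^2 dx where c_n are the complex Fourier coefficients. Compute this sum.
Σ |c_n|^2 = 101/2

Parseval equates the L^2 energy of f (normalised by 1/(2π)) with the ℓ^2 sum of its Fourier coefficients: (1/(2π)) ∫_0^{2π} |f|^2 = Σ |c_n|^2.
Compute the left side: (1/(2π)) [∫_0^π 10^2 dx + ∫_π^{2π} (-1)^2 dx] = (1/(2π)) · (100π + 1π) = (100 + 1)/2 = 101/2.
So Σ_{n ∈ Z} |c_n|^2 = 101/2.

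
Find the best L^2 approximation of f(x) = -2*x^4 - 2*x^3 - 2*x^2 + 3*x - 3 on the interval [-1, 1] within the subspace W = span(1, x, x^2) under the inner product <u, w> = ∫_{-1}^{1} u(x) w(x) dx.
g(x) = -26*x^2/7 + 9*x/5 - 99/35

The best approximation g ∈ W is the orthogonal projection of f onto W. Writing g = a_0 + a_1 x + a_2 x^2, the coefficients solve the normal equations G · a = b where
  G_{ij} = <φ_i, φ_j> and b_i = <f, φ_i>, with φ_0 = 1, φ_1 = x, φ_2 = x^2.
G =
  [2, 0, 2/3]
  [0, 2/3, 0]
  [2/3, 0, 2/5],
b = (-122/15, 6/5, -118/35).
Solving gives a_0 = -99/35, a_1 = 9/5, a_2 = -26/7, so
  g(x) = -26*x^2/7 + 9*x/5 - 99/35.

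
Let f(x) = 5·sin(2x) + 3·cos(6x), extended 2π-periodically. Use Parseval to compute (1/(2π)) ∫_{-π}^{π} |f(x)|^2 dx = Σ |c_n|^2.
Σ |c_n|^2 = 17

Expand |f|^2 and use orthogonality of {sin(nx), cos(mx)} on [-π, π]:
  ∫_{-π}^{π} sin(nx)^2 dx = π, ∫ cos(mx)^2 dx = π, and cross terms integrate to 0.
So ∫_{-π}^{π} f(x)^2 dx = 5^2 · π + 3^2 · π = (25 + 9)π.
Divide by 2π: (25 + 9)/2 = 17.
By Parseval, this equals Σ |c_n|^2.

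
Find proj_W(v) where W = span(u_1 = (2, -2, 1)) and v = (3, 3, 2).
proj_W(v) = (4/9, -4/9, 2/9)

Set up U = [u_1 | ... | u_1] ∈ R^(3×1). The projector onto W = col(U) is P = U (U^T U)^(-1) U^T.
Compute U^T U =
  [9],
and U^T v = (2).
Solve U^T U · c = U^T v for the coefficients: c = (2/9). The projection is proj_W(v) = U c.
Check: (v - proj_W(v)) · u_1 = 0  (should be 0).
Result: proj_W(v) = (4/9, -4/9, 2/9).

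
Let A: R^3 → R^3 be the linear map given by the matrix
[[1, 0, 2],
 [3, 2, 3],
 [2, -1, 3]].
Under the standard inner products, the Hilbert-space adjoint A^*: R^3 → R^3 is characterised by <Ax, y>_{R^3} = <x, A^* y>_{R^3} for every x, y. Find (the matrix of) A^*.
A^* = A^T =
[[1, 3, 2],
 [0, 2, -1],
 [2, 3, 3]]

For real matrices with standard dot products, the defining identity <Ax, y> = <x, A^* y> gives (Ax)^T y = x^T (A^*) y, i.e. x^T A^T y = x^T (A^*) y. Since this holds for all x, y, we must have A^* = A^T. Therefore
A^* =
[[1, 3, 2],
 [0, 2, -1],
 [2, 3, 3]].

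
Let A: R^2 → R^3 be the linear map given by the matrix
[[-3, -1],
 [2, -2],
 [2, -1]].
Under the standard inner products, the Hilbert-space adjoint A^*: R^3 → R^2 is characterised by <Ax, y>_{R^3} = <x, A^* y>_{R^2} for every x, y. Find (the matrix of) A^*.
A^* = A^T =
[[-3, 2, 2],
 [-1, -2, -1]]

For real matrices with standard dot products, the defining identity <Ax, y> = <x, A^* y> gives (Ax)^T y = x^T (A^*) y, i.e. x^T A^T y = x^T (A^*) y. Since this holds for all x, y, we must have A^* = A^T. Therefore
A^* =
[[-3, 2, 2],
 [-1, -2, -1]].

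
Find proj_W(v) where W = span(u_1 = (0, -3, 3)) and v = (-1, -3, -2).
proj_W(v) = (0, -1/2, 1/2)

Set up U = [u_1 | ... | u_1] ∈ R^(3×1). The projector onto W = col(U) is P = U (U^T U)^(-1) U^T.
Compute U^T U =
  [18],
and U^T v = (3).
Solve U^T U · c = U^T v for the coefficients: c = (1/6). The projection is proj_W(v) = U c.
Check: (v - proj_W(v)) · u_1 = 0  (should be 0).
Result: proj_W(v) = (0, -1/2, 1/2).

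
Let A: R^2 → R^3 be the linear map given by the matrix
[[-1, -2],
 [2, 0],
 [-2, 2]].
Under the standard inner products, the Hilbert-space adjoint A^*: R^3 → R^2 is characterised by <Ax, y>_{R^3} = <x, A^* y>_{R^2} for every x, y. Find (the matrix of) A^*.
A^* = A^T =
[[-1, 2, -2],
 [-2, 0, 2]]

For real matrices with standard dot products, the defining identity <Ax, y> = <x, A^* y> gives (Ax)^T y = x^T (A^*) y, i.e. x^T A^T y = x^T (A^*) y. Since this holds for all x, y, we must have A^* = A^T. Therefore
A^* =
[[-1, 2, -2],
 [-2, 0, 2]].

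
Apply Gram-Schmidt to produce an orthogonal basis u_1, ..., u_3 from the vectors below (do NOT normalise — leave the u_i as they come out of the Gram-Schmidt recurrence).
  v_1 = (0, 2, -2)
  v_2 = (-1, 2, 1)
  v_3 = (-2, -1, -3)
Orthogonal basis:
  u_1 = (0, 2, -2)
  u_2 = (-1, 3/2, 3/2)
  u_3 = (-30/11, -10/11, -10/11)

Apply the Gram-Schmidt recurrence
  u_1 = v_1
  u_i = v_i − Σ_{j<i} ((v_i · u_j) / (u_j · u_j)) · u_j.

Step by step this gives:
  u_1 = (0, 2, -2)
  u_2 = (-1, 3/2, 3/2)
  u_3 = (-30/11, -10/11, -10/11)

Orthogonality check:
  u_2 · u_1 = 0 (should be 0)
  u_3 · u_1 = 0 (should be 0)
  u_3 · u_2 = 0 (should be 0)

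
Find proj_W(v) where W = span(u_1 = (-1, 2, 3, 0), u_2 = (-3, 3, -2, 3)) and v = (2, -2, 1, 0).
proj_W(v) = (36/25, -39/25, 13/25, -33/25)

Set up U = [u_1 | ... | u_2] ∈ R^(4×2). The projector onto W = col(U) is P = U (U^T U)^(-1) U^T.
Compute U^T U =
  [14, 3]
  [3, 31],
and U^T v = (-3, -14).
Solve U^T U · c = U^T v for the coefficients: c = (-3/25, -11/25). The projection is proj_W(v) = U c.
Check: (v - proj_W(v)) · u_1 = 0  (should be 0).
Check: (v - proj_W(v)) · u_2 = 0  (should be 0).
Result: proj_W(v) = (36/25, -39/25, 13/25, -33/25).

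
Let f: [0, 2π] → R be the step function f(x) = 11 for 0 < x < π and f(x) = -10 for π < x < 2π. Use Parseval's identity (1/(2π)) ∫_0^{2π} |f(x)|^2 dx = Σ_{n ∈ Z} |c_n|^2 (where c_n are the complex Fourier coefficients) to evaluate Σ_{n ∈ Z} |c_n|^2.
Σ |c_n|^2 = 221/2

Parseval equates the L^2 energy of f (normalised by 1/(2π)) with the ℓ^2 sum of its Fourier coefficients: (1/(2π)) ∫_0^{2π} |f|^2 = Σ |c_n|^2.
Compute the left side: (1/(2π)) [∫_0^π 11^2 dx + ∫_π^{2π} (-10)^2 dx] = (1/(2π)) · (121π + 100π) = (121 + 100)/2 = 221/2.
So Σ_{n ∈ Z} |c_n|^2 = 221/2.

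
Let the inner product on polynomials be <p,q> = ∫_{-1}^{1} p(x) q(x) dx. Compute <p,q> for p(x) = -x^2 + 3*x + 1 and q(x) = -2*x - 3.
<p,q> = -8

Expand the product: p(x)·q(x) = 2*x^3 - 3*x^2 - 11*x - 3.
∫_{-1}^{1} of each monomial x^k gives [2/(k+1) if k even, 0 if k odd]. Integrating term-by-term (or equivalently evaluating the antiderivative F(x) = x^4/2 - x^3 - 11*x^2/2 - 3*x at the endpoints):
  F(1) − F(−1) = -9 − (-1) = -8.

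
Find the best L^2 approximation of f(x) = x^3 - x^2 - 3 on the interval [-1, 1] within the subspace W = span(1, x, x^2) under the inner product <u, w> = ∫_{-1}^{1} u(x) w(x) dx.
g(x) = -x^2 + 3*x/5 - 3

The best approximation g ∈ W is the orthogonal projection of f onto W. Writing g = a_0 + a_1 x + a_2 x^2, the coefficients solve the normal equations G · a = b where
  G_{ij} = <φ_i, φ_j> and b_i = <f, φ_i>, with φ_0 = 1, φ_1 = x, φ_2 = x^2.
G =
  [2, 0, 2/3]
  [0, 2/3, 0]
  [2/3, 0, 2/5],
b = (-20/3, 2/5, -12/5).
Solving gives a_0 = -3, a_1 = 3/5, a_2 = -1, so
  g(x) = -x^2 + 3*x/5 - 3.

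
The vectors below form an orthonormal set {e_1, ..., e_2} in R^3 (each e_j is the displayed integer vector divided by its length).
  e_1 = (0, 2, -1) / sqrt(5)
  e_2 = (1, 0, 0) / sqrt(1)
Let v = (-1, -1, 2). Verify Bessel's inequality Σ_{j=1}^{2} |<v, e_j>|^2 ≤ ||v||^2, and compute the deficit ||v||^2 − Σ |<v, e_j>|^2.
Σ |<v, e_j>|^2 = 21/5; ||v||^2 = 6; deficit = 9/5

Write each e_j = u_j / sqrt(<u_j, u_j>) where u_j is the displayed integer vector. Then <v, e_j> = <v, u_j> / sqrt(<u_j, u_j>), so |<v, e_j>|^2 = <v, u_j>^2 / <u_j, u_j>.
Coefficients: <v, e_1> = -4/sqrt(5), <v, e_2> = -1/sqrt(1).
Square and sum: Σ |<v, e_j>|^2 = 21/5.
Compute ||v||^2 = v·v = 6.
Deficit = 6 − 21/5 = 9/5 ≥ 0, confirming Bessel's inequality. (The deficit equals ||v − Σ <v,e_j> e_j||^2, the squared distance from v to span{e_j}.)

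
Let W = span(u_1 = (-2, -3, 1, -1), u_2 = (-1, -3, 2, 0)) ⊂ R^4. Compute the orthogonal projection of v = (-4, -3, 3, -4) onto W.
proj_W(v) = (-151/41, -186/41, 35/41, -89/41)

Set up U = [u_1 | ... | u_2] ∈ R^(4×2). The projector onto W = col(U) is P = U (U^T U)^(-1) U^T.
Compute U^T U =
  [15, 13]
  [13, 14],
and U^T v = (24, 19).
Solve U^T U · c = U^T v for the coefficients: c = (89/41, -27/41). The projection is proj_W(v) = U c.
Check: (v - proj_W(v)) · u_1 = 0  (should be 0).
Check: (v - proj_W(v)) · u_2 = 0  (should be 0).
Result: proj_W(v) = (-151/41, -186/41, 35/41, -89/41).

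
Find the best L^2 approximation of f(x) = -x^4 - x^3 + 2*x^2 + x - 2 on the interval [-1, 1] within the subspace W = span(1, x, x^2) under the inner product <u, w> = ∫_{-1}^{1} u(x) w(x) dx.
g(x) = 8*x^2/7 + 2*x/5 - 67/35

The best approximation g ∈ W is the orthogonal projection of f onto W. Writing g = a_0 + a_1 x + a_2 x^2, the coefficients solve the normal equations G · a = b where
  G_{ij} = <φ_i, φ_j> and b_i = <f, φ_i>, with φ_0 = 1, φ_1 = x, φ_2 = x^2.
G =
  [2, 0, 2/3]
  [0, 2/3, 0]
  [2/3, 0, 2/5],
b = (-46/15, 4/15, -86/105).
Solving gives a_0 = -67/35, a_1 = 2/5, a_2 = 8/7, so
  g(x) = 8*x^2/7 + 2*x/5 - 67/35.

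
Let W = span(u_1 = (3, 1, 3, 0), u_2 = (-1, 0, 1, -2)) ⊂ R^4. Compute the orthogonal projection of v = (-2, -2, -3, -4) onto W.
proj_W(v) = (-439/114, -17/19, -173/114, -7/3)

Set up U = [u_1 | ... | u_2] ∈ R^(4×2). The projector onto W = col(U) is P = U (U^T U)^(-1) U^T.
Compute U^T U =
  [19, 0]
  [0, 6],
and U^T v = (-17, 7).
Solve U^T U · c = U^T v for the coefficients: c = (-17/19, 7/6). The projection is proj_W(v) = U c.
Check: (v - proj_W(v)) · u_1 = 0  (should be 0).
Check: (v - proj_W(v)) · u_2 = 0  (should be 0).
Result: proj_W(v) = (-439/114, -17/19, -173/114, -7/3).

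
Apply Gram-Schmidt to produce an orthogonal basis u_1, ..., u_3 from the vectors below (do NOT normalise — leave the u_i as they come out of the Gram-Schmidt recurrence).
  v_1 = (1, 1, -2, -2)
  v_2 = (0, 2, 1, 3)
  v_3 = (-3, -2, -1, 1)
Orthogonal basis:
  u_1 = (1, 1, -2, -2)
  u_2 = (3/5, 13/5, -1/5, 9/5)
  u_3 = (-115/52, -1/4, -109/52, 45/52)

Apply the Gram-Schmidt recurrence
  u_1 = v_1
  u_i = v_i − Σ_{j<i} ((v_i · u_j) / (u_j · u_j)) · u_j.

Step by step this gives:
  u_1 = (1, 1, -2, -2)
  u_2 = (3/5, 13/5, -1/5, 9/5)
  u_3 = (-115/52, -1/4, -109/52, 45/52)

Orthogonality check:
  u_2 · u_1 = 0 (should be 0)
  u_3 · u_1 = 0 (should be 0)
  u_3 · u_2 = 0 (should be 0)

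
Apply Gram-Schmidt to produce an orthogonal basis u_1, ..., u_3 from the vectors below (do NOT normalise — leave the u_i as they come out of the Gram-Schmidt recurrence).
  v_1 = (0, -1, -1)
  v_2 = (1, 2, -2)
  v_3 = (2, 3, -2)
Orthogonal basis:
  u_1 = (0, -1, -1)
  u_2 = (1, 2, -2)
  u_3 = (2/3, -1/6, 1/6)

Apply the Gram-Schmidt recurrence
  u_1 = v_1
  u_i = v_i − Σ_{j<i} ((v_i · u_j) / (u_j · u_j)) · u_j.

Step by step this gives:
  u_1 = (0, -1, -1)
  u_2 = (1, 2, -2)
  u_3 = (2/3, -1/6, 1/6)

Orthogonality check:
  u_2 · u_1 = 0 (should be 0)
  u_3 · u_1 = 0 (should be 0)
  u_3 · u_2 = 0 (should be 0)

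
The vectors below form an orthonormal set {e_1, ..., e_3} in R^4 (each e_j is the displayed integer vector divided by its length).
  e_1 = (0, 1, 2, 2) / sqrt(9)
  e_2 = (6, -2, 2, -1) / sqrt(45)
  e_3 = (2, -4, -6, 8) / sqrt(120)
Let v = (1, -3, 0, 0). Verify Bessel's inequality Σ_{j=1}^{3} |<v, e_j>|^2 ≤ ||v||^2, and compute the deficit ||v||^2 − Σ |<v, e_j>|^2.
Σ |<v, e_j>|^2 = 35/6; ||v||^2 = 10; deficit = 25/6

Write each e_j = u_j / sqrt(<u_j, u_j>) where u_j is the displayed integer vector. Then <v, e_j> = <v, u_j> / sqrt(<u_j, u_j>), so |<v, e_j>|^2 = <v, u_j>^2 / <u_j, u_j>.
Coefficients: <v, e_1> = -3/sqrt(9), <v, e_2> = 12/sqrt(45), <v, e_3> = 14/sqrt(120).
Square and sum: Σ |<v, e_j>|^2 = 35/6.
Compute ||v||^2 = v·v = 10.
Deficit = 10 − 35/6 = 25/6 ≥ 0, confirming Bessel's inequality. (The deficit equals ||v − Σ <v,e_j> e_j||^2, the squared distance from v to span{e_j}.)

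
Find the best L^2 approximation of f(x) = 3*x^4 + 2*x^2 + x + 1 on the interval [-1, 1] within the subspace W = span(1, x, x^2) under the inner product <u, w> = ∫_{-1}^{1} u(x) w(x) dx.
g(x) = 32*x^2/7 + x + 26/35

The best approximation g ∈ W is the orthogonal projection of f onto W. Writing g = a_0 + a_1 x + a_2 x^2, the coefficients solve the normal equations G · a = b where
  G_{ij} = <φ_i, φ_j> and b_i = <f, φ_i>, with φ_0 = 1, φ_1 = x, φ_2 = x^2.
G =
  [2, 0, 2/3]
  [0, 2/3, 0]
  [2/3, 0, 2/5],
b = (68/15, 2/3, 244/105).
Solving gives a_0 = 26/35, a_1 = 1, a_2 = 32/7, so
  g(x) = 32*x^2/7 + x + 26/35.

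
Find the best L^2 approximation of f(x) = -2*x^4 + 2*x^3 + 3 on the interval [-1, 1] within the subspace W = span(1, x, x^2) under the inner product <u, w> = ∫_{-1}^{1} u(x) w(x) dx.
g(x) = -12*x^2/7 + 6*x/5 + 111/35

The best approximation g ∈ W is the orthogonal projection of f onto W. Writing g = a_0 + a_1 x + a_2 x^2, the coefficients solve the normal equations G · a = b where
  G_{ij} = <φ_i, φ_j> and b_i = <f, φ_i>, with φ_0 = 1, φ_1 = x, φ_2 = x^2.
G =
  [2, 0, 2/3]
  [0, 2/3, 0]
  [2/3, 0, 2/5],
b = (26/5, 4/5, 10/7).
Solving gives a_0 = 111/35, a_1 = 6/5, a_2 = -12/7, so
  g(x) = -12*x^2/7 + 6*x/5 + 111/35.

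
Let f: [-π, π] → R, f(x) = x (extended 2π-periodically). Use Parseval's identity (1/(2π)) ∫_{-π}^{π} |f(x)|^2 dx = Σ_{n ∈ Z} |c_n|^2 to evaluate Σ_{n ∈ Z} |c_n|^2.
Σ |c_n|^2 = π^2/3

Expand and integrate term by term over [-π, π]:
  ∫ (x)^2 dx = 1·(2π^3/3); ∫ 2·1·(0)·x dx = 0 (odd integrand); ∫ 0^2 dx = 0·2π.
So (1/(2π)) ∫_{-π}^{π} (x)^2 dx = 1π^2/3 + 0 = π^2/3.
Parseval ⇒ Σ |c_n|^2 = π^2/3.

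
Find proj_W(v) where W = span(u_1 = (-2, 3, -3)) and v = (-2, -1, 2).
proj_W(v) = (5/11, -15/22, 15/22)

Set up U = [u_1 | ... | u_1] ∈ R^(3×1). The projector onto W = col(U) is P = U (U^T U)^(-1) U^T.
Compute U^T U =
  [22],
and U^T v = (-5).
Solve U^T U · c = U^T v for the coefficients: c = (-5/22). The projection is proj_W(v) = U c.
Check: (v - proj_W(v)) · u_1 = 0  (should be 0).
Result: proj_W(v) = (5/11, -15/22, 15/22).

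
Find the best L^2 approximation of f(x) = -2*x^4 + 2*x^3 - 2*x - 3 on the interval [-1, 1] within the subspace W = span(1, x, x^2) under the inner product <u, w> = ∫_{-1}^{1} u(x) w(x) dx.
g(x) = -12*x^2/7 - 4*x/5 - 99/35

The best approximation g ∈ W is the orthogonal projection of f onto W. Writing g = a_0 + a_1 x + a_2 x^2, the coefficients solve the normal equations G · a = b where
  G_{ij} = <φ_i, φ_j> and b_i = <f, φ_i>, with φ_0 = 1, φ_1 = x, φ_2 = x^2.
G =
  [2, 0, 2/3]
  [0, 2/3, 0]
  [2/3, 0, 2/5],
b = (-34/5, -8/15, -18/7).
Solving gives a_0 = -99/35, a_1 = -4/5, a_2 = -12/7, so
  g(x) = -12*x^2/7 - 4*x/5 - 99/35.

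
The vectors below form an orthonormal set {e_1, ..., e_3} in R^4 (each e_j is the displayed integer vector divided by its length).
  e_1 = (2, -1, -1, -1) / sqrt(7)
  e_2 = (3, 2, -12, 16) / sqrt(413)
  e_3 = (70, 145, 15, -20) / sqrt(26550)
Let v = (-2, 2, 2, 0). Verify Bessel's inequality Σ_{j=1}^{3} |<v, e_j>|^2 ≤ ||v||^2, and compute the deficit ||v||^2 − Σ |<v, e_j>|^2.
Σ |<v, e_j>|^2 = 12; ||v||^2 = 12; deficit = 0

Write each e_j = u_j / sqrt(<u_j, u_j>) where u_j is the displayed integer vector. Then <v, e_j> = <v, u_j> / sqrt(<u_j, u_j>), so |<v, e_j>|^2 = <v, u_j>^2 / <u_j, u_j>.
Coefficients: <v, e_1> = -8/sqrt(7), <v, e_2> = -26/sqrt(413), <v, e_3> = 180/sqrt(26550).
Square and sum: Σ |<v, e_j>|^2 = 12.
Compute ||v||^2 = v·v = 12.
Deficit = 12 − 12 = 0 ≥ 0, confirming Bessel's inequality. (The deficit equals ||v − Σ <v,e_j> e_j||^2, the squared distance from v to span{e_j}.)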